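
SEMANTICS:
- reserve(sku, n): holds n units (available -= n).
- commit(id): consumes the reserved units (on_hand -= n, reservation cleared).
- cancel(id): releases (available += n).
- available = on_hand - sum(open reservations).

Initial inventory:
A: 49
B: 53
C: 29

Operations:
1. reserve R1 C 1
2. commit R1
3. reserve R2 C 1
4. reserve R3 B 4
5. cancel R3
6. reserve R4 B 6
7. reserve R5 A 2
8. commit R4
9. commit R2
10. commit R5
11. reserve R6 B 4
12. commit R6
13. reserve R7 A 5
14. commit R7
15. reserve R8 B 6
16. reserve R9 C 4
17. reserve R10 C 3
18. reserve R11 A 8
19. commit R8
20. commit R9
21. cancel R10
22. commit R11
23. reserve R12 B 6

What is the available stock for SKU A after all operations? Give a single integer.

Answer: 34

Derivation:
Step 1: reserve R1 C 1 -> on_hand[A=49 B=53 C=29] avail[A=49 B=53 C=28] open={R1}
Step 2: commit R1 -> on_hand[A=49 B=53 C=28] avail[A=49 B=53 C=28] open={}
Step 3: reserve R2 C 1 -> on_hand[A=49 B=53 C=28] avail[A=49 B=53 C=27] open={R2}
Step 4: reserve R3 B 4 -> on_hand[A=49 B=53 C=28] avail[A=49 B=49 C=27] open={R2,R3}
Step 5: cancel R3 -> on_hand[A=49 B=53 C=28] avail[A=49 B=53 C=27] open={R2}
Step 6: reserve R4 B 6 -> on_hand[A=49 B=53 C=28] avail[A=49 B=47 C=27] open={R2,R4}
Step 7: reserve R5 A 2 -> on_hand[A=49 B=53 C=28] avail[A=47 B=47 C=27] open={R2,R4,R5}
Step 8: commit R4 -> on_hand[A=49 B=47 C=28] avail[A=47 B=47 C=27] open={R2,R5}
Step 9: commit R2 -> on_hand[A=49 B=47 C=27] avail[A=47 B=47 C=27] open={R5}
Step 10: commit R5 -> on_hand[A=47 B=47 C=27] avail[A=47 B=47 C=27] open={}
Step 11: reserve R6 B 4 -> on_hand[A=47 B=47 C=27] avail[A=47 B=43 C=27] open={R6}
Step 12: commit R6 -> on_hand[A=47 B=43 C=27] avail[A=47 B=43 C=27] open={}
Step 13: reserve R7 A 5 -> on_hand[A=47 B=43 C=27] avail[A=42 B=43 C=27] open={R7}
Step 14: commit R7 -> on_hand[A=42 B=43 C=27] avail[A=42 B=43 C=27] open={}
Step 15: reserve R8 B 6 -> on_hand[A=42 B=43 C=27] avail[A=42 B=37 C=27] open={R8}
Step 16: reserve R9 C 4 -> on_hand[A=42 B=43 C=27] avail[A=42 B=37 C=23] open={R8,R9}
Step 17: reserve R10 C 3 -> on_hand[A=42 B=43 C=27] avail[A=42 B=37 C=20] open={R10,R8,R9}
Step 18: reserve R11 A 8 -> on_hand[A=42 B=43 C=27] avail[A=34 B=37 C=20] open={R10,R11,R8,R9}
Step 19: commit R8 -> on_hand[A=42 B=37 C=27] avail[A=34 B=37 C=20] open={R10,R11,R9}
Step 20: commit R9 -> on_hand[A=42 B=37 C=23] avail[A=34 B=37 C=20] open={R10,R11}
Step 21: cancel R10 -> on_hand[A=42 B=37 C=23] avail[A=34 B=37 C=23] open={R11}
Step 22: commit R11 -> on_hand[A=34 B=37 C=23] avail[A=34 B=37 C=23] open={}
Step 23: reserve R12 B 6 -> on_hand[A=34 B=37 C=23] avail[A=34 B=31 C=23] open={R12}
Final available[A] = 34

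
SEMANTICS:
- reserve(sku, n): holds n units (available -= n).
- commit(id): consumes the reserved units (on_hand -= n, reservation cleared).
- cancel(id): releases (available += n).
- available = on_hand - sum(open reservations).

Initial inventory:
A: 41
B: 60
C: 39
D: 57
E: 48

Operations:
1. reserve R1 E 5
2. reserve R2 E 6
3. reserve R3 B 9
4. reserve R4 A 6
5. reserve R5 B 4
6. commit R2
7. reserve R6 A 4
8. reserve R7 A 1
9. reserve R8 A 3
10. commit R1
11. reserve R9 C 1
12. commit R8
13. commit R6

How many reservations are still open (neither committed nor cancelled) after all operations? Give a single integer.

Step 1: reserve R1 E 5 -> on_hand[A=41 B=60 C=39 D=57 E=48] avail[A=41 B=60 C=39 D=57 E=43] open={R1}
Step 2: reserve R2 E 6 -> on_hand[A=41 B=60 C=39 D=57 E=48] avail[A=41 B=60 C=39 D=57 E=37] open={R1,R2}
Step 3: reserve R3 B 9 -> on_hand[A=41 B=60 C=39 D=57 E=48] avail[A=41 B=51 C=39 D=57 E=37] open={R1,R2,R3}
Step 4: reserve R4 A 6 -> on_hand[A=41 B=60 C=39 D=57 E=48] avail[A=35 B=51 C=39 D=57 E=37] open={R1,R2,R3,R4}
Step 5: reserve R5 B 4 -> on_hand[A=41 B=60 C=39 D=57 E=48] avail[A=35 B=47 C=39 D=57 E=37] open={R1,R2,R3,R4,R5}
Step 6: commit R2 -> on_hand[A=41 B=60 C=39 D=57 E=42] avail[A=35 B=47 C=39 D=57 E=37] open={R1,R3,R4,R5}
Step 7: reserve R6 A 4 -> on_hand[A=41 B=60 C=39 D=57 E=42] avail[A=31 B=47 C=39 D=57 E=37] open={R1,R3,R4,R5,R6}
Step 8: reserve R7 A 1 -> on_hand[A=41 B=60 C=39 D=57 E=42] avail[A=30 B=47 C=39 D=57 E=37] open={R1,R3,R4,R5,R6,R7}
Step 9: reserve R8 A 3 -> on_hand[A=41 B=60 C=39 D=57 E=42] avail[A=27 B=47 C=39 D=57 E=37] open={R1,R3,R4,R5,R6,R7,R8}
Step 10: commit R1 -> on_hand[A=41 B=60 C=39 D=57 E=37] avail[A=27 B=47 C=39 D=57 E=37] open={R3,R4,R5,R6,R7,R8}
Step 11: reserve R9 C 1 -> on_hand[A=41 B=60 C=39 D=57 E=37] avail[A=27 B=47 C=38 D=57 E=37] open={R3,R4,R5,R6,R7,R8,R9}
Step 12: commit R8 -> on_hand[A=38 B=60 C=39 D=57 E=37] avail[A=27 B=47 C=38 D=57 E=37] open={R3,R4,R5,R6,R7,R9}
Step 13: commit R6 -> on_hand[A=34 B=60 C=39 D=57 E=37] avail[A=27 B=47 C=38 D=57 E=37] open={R3,R4,R5,R7,R9}
Open reservations: ['R3', 'R4', 'R5', 'R7', 'R9'] -> 5

Answer: 5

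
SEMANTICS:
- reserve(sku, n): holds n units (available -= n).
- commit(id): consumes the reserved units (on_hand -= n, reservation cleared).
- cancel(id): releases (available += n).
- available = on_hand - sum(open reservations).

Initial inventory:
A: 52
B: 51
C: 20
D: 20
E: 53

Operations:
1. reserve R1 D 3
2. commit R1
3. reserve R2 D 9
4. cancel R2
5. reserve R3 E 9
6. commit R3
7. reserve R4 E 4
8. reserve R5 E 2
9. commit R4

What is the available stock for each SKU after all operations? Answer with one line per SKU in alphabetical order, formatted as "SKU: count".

Answer: A: 52
B: 51
C: 20
D: 17
E: 38

Derivation:
Step 1: reserve R1 D 3 -> on_hand[A=52 B=51 C=20 D=20 E=53] avail[A=52 B=51 C=20 D=17 E=53] open={R1}
Step 2: commit R1 -> on_hand[A=52 B=51 C=20 D=17 E=53] avail[A=52 B=51 C=20 D=17 E=53] open={}
Step 3: reserve R2 D 9 -> on_hand[A=52 B=51 C=20 D=17 E=53] avail[A=52 B=51 C=20 D=8 E=53] open={R2}
Step 4: cancel R2 -> on_hand[A=52 B=51 C=20 D=17 E=53] avail[A=52 B=51 C=20 D=17 E=53] open={}
Step 5: reserve R3 E 9 -> on_hand[A=52 B=51 C=20 D=17 E=53] avail[A=52 B=51 C=20 D=17 E=44] open={R3}
Step 6: commit R3 -> on_hand[A=52 B=51 C=20 D=17 E=44] avail[A=52 B=51 C=20 D=17 E=44] open={}
Step 7: reserve R4 E 4 -> on_hand[A=52 B=51 C=20 D=17 E=44] avail[A=52 B=51 C=20 D=17 E=40] open={R4}
Step 8: reserve R5 E 2 -> on_hand[A=52 B=51 C=20 D=17 E=44] avail[A=52 B=51 C=20 D=17 E=38] open={R4,R5}
Step 9: commit R4 -> on_hand[A=52 B=51 C=20 D=17 E=40] avail[A=52 B=51 C=20 D=17 E=38] open={R5}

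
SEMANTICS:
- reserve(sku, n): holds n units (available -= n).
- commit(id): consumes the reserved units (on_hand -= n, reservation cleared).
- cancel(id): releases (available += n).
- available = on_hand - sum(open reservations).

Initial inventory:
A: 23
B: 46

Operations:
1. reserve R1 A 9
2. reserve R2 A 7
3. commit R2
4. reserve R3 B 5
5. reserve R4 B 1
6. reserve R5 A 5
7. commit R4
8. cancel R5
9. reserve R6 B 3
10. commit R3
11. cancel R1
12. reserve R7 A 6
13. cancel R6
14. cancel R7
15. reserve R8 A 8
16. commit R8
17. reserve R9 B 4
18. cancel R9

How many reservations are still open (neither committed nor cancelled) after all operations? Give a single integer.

Step 1: reserve R1 A 9 -> on_hand[A=23 B=46] avail[A=14 B=46] open={R1}
Step 2: reserve R2 A 7 -> on_hand[A=23 B=46] avail[A=7 B=46] open={R1,R2}
Step 3: commit R2 -> on_hand[A=16 B=46] avail[A=7 B=46] open={R1}
Step 4: reserve R3 B 5 -> on_hand[A=16 B=46] avail[A=7 B=41] open={R1,R3}
Step 5: reserve R4 B 1 -> on_hand[A=16 B=46] avail[A=7 B=40] open={R1,R3,R4}
Step 6: reserve R5 A 5 -> on_hand[A=16 B=46] avail[A=2 B=40] open={R1,R3,R4,R5}
Step 7: commit R4 -> on_hand[A=16 B=45] avail[A=2 B=40] open={R1,R3,R5}
Step 8: cancel R5 -> on_hand[A=16 B=45] avail[A=7 B=40] open={R1,R3}
Step 9: reserve R6 B 3 -> on_hand[A=16 B=45] avail[A=7 B=37] open={R1,R3,R6}
Step 10: commit R3 -> on_hand[A=16 B=40] avail[A=7 B=37] open={R1,R6}
Step 11: cancel R1 -> on_hand[A=16 B=40] avail[A=16 B=37] open={R6}
Step 12: reserve R7 A 6 -> on_hand[A=16 B=40] avail[A=10 B=37] open={R6,R7}
Step 13: cancel R6 -> on_hand[A=16 B=40] avail[A=10 B=40] open={R7}
Step 14: cancel R7 -> on_hand[A=16 B=40] avail[A=16 B=40] open={}
Step 15: reserve R8 A 8 -> on_hand[A=16 B=40] avail[A=8 B=40] open={R8}
Step 16: commit R8 -> on_hand[A=8 B=40] avail[A=8 B=40] open={}
Step 17: reserve R9 B 4 -> on_hand[A=8 B=40] avail[A=8 B=36] open={R9}
Step 18: cancel R9 -> on_hand[A=8 B=40] avail[A=8 B=40] open={}
Open reservations: [] -> 0

Answer: 0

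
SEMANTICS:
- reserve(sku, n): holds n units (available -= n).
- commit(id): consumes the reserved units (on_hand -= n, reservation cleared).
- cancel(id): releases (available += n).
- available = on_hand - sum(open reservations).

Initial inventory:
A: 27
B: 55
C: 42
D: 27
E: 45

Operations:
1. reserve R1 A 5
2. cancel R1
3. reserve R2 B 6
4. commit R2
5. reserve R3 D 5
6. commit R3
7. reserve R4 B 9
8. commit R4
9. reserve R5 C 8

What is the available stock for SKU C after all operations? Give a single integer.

Step 1: reserve R1 A 5 -> on_hand[A=27 B=55 C=42 D=27 E=45] avail[A=22 B=55 C=42 D=27 E=45] open={R1}
Step 2: cancel R1 -> on_hand[A=27 B=55 C=42 D=27 E=45] avail[A=27 B=55 C=42 D=27 E=45] open={}
Step 3: reserve R2 B 6 -> on_hand[A=27 B=55 C=42 D=27 E=45] avail[A=27 B=49 C=42 D=27 E=45] open={R2}
Step 4: commit R2 -> on_hand[A=27 B=49 C=42 D=27 E=45] avail[A=27 B=49 C=42 D=27 E=45] open={}
Step 5: reserve R3 D 5 -> on_hand[A=27 B=49 C=42 D=27 E=45] avail[A=27 B=49 C=42 D=22 E=45] open={R3}
Step 6: commit R3 -> on_hand[A=27 B=49 C=42 D=22 E=45] avail[A=27 B=49 C=42 D=22 E=45] open={}
Step 7: reserve R4 B 9 -> on_hand[A=27 B=49 C=42 D=22 E=45] avail[A=27 B=40 C=42 D=22 E=45] open={R4}
Step 8: commit R4 -> on_hand[A=27 B=40 C=42 D=22 E=45] avail[A=27 B=40 C=42 D=22 E=45] open={}
Step 9: reserve R5 C 8 -> on_hand[A=27 B=40 C=42 D=22 E=45] avail[A=27 B=40 C=34 D=22 E=45] open={R5}
Final available[C] = 34

Answer: 34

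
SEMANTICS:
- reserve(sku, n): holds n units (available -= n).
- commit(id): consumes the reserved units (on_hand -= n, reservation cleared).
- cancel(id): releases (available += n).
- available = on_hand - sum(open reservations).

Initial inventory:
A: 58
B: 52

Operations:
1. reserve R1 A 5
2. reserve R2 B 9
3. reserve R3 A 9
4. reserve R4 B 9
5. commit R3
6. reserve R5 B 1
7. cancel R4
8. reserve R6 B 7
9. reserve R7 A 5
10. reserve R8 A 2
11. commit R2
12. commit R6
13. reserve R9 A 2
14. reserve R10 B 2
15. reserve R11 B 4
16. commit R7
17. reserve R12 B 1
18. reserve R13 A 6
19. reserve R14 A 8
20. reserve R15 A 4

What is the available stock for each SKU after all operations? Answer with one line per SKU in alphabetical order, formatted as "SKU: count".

Answer: A: 17
B: 28

Derivation:
Step 1: reserve R1 A 5 -> on_hand[A=58 B=52] avail[A=53 B=52] open={R1}
Step 2: reserve R2 B 9 -> on_hand[A=58 B=52] avail[A=53 B=43] open={R1,R2}
Step 3: reserve R3 A 9 -> on_hand[A=58 B=52] avail[A=44 B=43] open={R1,R2,R3}
Step 4: reserve R4 B 9 -> on_hand[A=58 B=52] avail[A=44 B=34] open={R1,R2,R3,R4}
Step 5: commit R3 -> on_hand[A=49 B=52] avail[A=44 B=34] open={R1,R2,R4}
Step 6: reserve R5 B 1 -> on_hand[A=49 B=52] avail[A=44 B=33] open={R1,R2,R4,R5}
Step 7: cancel R4 -> on_hand[A=49 B=52] avail[A=44 B=42] open={R1,R2,R5}
Step 8: reserve R6 B 7 -> on_hand[A=49 B=52] avail[A=44 B=35] open={R1,R2,R5,R6}
Step 9: reserve R7 A 5 -> on_hand[A=49 B=52] avail[A=39 B=35] open={R1,R2,R5,R6,R7}
Step 10: reserve R8 A 2 -> on_hand[A=49 B=52] avail[A=37 B=35] open={R1,R2,R5,R6,R7,R8}
Step 11: commit R2 -> on_hand[A=49 B=43] avail[A=37 B=35] open={R1,R5,R6,R7,R8}
Step 12: commit R6 -> on_hand[A=49 B=36] avail[A=37 B=35] open={R1,R5,R7,R8}
Step 13: reserve R9 A 2 -> on_hand[A=49 B=36] avail[A=35 B=35] open={R1,R5,R7,R8,R9}
Step 14: reserve R10 B 2 -> on_hand[A=49 B=36] avail[A=35 B=33] open={R1,R10,R5,R7,R8,R9}
Step 15: reserve R11 B 4 -> on_hand[A=49 B=36] avail[A=35 B=29] open={R1,R10,R11,R5,R7,R8,R9}
Step 16: commit R7 -> on_hand[A=44 B=36] avail[A=35 B=29] open={R1,R10,R11,R5,R8,R9}
Step 17: reserve R12 B 1 -> on_hand[A=44 B=36] avail[A=35 B=28] open={R1,R10,R11,R12,R5,R8,R9}
Step 18: reserve R13 A 6 -> on_hand[A=44 B=36] avail[A=29 B=28] open={R1,R10,R11,R12,R13,R5,R8,R9}
Step 19: reserve R14 A 8 -> on_hand[A=44 B=36] avail[A=21 B=28] open={R1,R10,R11,R12,R13,R14,R5,R8,R9}
Step 20: reserve R15 A 4 -> on_hand[A=44 B=36] avail[A=17 B=28] open={R1,R10,R11,R12,R13,R14,R15,R5,R8,R9}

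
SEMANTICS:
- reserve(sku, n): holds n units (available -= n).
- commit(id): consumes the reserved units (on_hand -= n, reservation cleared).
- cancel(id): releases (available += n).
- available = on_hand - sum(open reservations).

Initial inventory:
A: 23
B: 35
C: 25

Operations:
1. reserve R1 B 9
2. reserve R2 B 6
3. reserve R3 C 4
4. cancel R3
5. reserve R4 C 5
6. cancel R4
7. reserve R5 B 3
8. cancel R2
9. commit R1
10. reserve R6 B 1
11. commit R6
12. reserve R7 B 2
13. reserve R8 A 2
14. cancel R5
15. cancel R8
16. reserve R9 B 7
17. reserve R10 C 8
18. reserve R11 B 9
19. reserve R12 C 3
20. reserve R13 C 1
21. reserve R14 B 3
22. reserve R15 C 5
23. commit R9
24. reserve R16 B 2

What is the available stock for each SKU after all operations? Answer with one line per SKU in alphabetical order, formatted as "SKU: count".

Answer: A: 23
B: 2
C: 8

Derivation:
Step 1: reserve R1 B 9 -> on_hand[A=23 B=35 C=25] avail[A=23 B=26 C=25] open={R1}
Step 2: reserve R2 B 6 -> on_hand[A=23 B=35 C=25] avail[A=23 B=20 C=25] open={R1,R2}
Step 3: reserve R3 C 4 -> on_hand[A=23 B=35 C=25] avail[A=23 B=20 C=21] open={R1,R2,R3}
Step 4: cancel R3 -> on_hand[A=23 B=35 C=25] avail[A=23 B=20 C=25] open={R1,R2}
Step 5: reserve R4 C 5 -> on_hand[A=23 B=35 C=25] avail[A=23 B=20 C=20] open={R1,R2,R4}
Step 6: cancel R4 -> on_hand[A=23 B=35 C=25] avail[A=23 B=20 C=25] open={R1,R2}
Step 7: reserve R5 B 3 -> on_hand[A=23 B=35 C=25] avail[A=23 B=17 C=25] open={R1,R2,R5}
Step 8: cancel R2 -> on_hand[A=23 B=35 C=25] avail[A=23 B=23 C=25] open={R1,R5}
Step 9: commit R1 -> on_hand[A=23 B=26 C=25] avail[A=23 B=23 C=25] open={R5}
Step 10: reserve R6 B 1 -> on_hand[A=23 B=26 C=25] avail[A=23 B=22 C=25] open={R5,R6}
Step 11: commit R6 -> on_hand[A=23 B=25 C=25] avail[A=23 B=22 C=25] open={R5}
Step 12: reserve R7 B 2 -> on_hand[A=23 B=25 C=25] avail[A=23 B=20 C=25] open={R5,R7}
Step 13: reserve R8 A 2 -> on_hand[A=23 B=25 C=25] avail[A=21 B=20 C=25] open={R5,R7,R8}
Step 14: cancel R5 -> on_hand[A=23 B=25 C=25] avail[A=21 B=23 C=25] open={R7,R8}
Step 15: cancel R8 -> on_hand[A=23 B=25 C=25] avail[A=23 B=23 C=25] open={R7}
Step 16: reserve R9 B 7 -> on_hand[A=23 B=25 C=25] avail[A=23 B=16 C=25] open={R7,R9}
Step 17: reserve R10 C 8 -> on_hand[A=23 B=25 C=25] avail[A=23 B=16 C=17] open={R10,R7,R9}
Step 18: reserve R11 B 9 -> on_hand[A=23 B=25 C=25] avail[A=23 B=7 C=17] open={R10,R11,R7,R9}
Step 19: reserve R12 C 3 -> on_hand[A=23 B=25 C=25] avail[A=23 B=7 C=14] open={R10,R11,R12,R7,R9}
Step 20: reserve R13 C 1 -> on_hand[A=23 B=25 C=25] avail[A=23 B=7 C=13] open={R10,R11,R12,R13,R7,R9}
Step 21: reserve R14 B 3 -> on_hand[A=23 B=25 C=25] avail[A=23 B=4 C=13] open={R10,R11,R12,R13,R14,R7,R9}
Step 22: reserve R15 C 5 -> on_hand[A=23 B=25 C=25] avail[A=23 B=4 C=8] open={R10,R11,R12,R13,R14,R15,R7,R9}
Step 23: commit R9 -> on_hand[A=23 B=18 C=25] avail[A=23 B=4 C=8] open={R10,R11,R12,R13,R14,R15,R7}
Step 24: reserve R16 B 2 -> on_hand[A=23 B=18 C=25] avail[A=23 B=2 C=8] open={R10,R11,R12,R13,R14,R15,R16,R7}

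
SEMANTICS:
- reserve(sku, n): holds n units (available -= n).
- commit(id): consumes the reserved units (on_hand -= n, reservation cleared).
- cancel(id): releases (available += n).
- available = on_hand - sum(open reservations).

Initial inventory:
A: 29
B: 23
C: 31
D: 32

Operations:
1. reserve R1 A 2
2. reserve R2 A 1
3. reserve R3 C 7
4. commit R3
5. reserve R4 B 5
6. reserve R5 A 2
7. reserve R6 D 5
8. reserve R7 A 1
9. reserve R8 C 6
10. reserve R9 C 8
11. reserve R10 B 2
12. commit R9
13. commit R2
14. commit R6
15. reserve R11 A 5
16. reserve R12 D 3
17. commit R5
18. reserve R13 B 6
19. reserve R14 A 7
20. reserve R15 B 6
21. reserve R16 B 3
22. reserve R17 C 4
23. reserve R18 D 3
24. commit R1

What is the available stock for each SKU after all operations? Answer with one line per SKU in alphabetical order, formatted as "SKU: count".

Step 1: reserve R1 A 2 -> on_hand[A=29 B=23 C=31 D=32] avail[A=27 B=23 C=31 D=32] open={R1}
Step 2: reserve R2 A 1 -> on_hand[A=29 B=23 C=31 D=32] avail[A=26 B=23 C=31 D=32] open={R1,R2}
Step 3: reserve R3 C 7 -> on_hand[A=29 B=23 C=31 D=32] avail[A=26 B=23 C=24 D=32] open={R1,R2,R3}
Step 4: commit R3 -> on_hand[A=29 B=23 C=24 D=32] avail[A=26 B=23 C=24 D=32] open={R1,R2}
Step 5: reserve R4 B 5 -> on_hand[A=29 B=23 C=24 D=32] avail[A=26 B=18 C=24 D=32] open={R1,R2,R4}
Step 6: reserve R5 A 2 -> on_hand[A=29 B=23 C=24 D=32] avail[A=24 B=18 C=24 D=32] open={R1,R2,R4,R5}
Step 7: reserve R6 D 5 -> on_hand[A=29 B=23 C=24 D=32] avail[A=24 B=18 C=24 D=27] open={R1,R2,R4,R5,R6}
Step 8: reserve R7 A 1 -> on_hand[A=29 B=23 C=24 D=32] avail[A=23 B=18 C=24 D=27] open={R1,R2,R4,R5,R6,R7}
Step 9: reserve R8 C 6 -> on_hand[A=29 B=23 C=24 D=32] avail[A=23 B=18 C=18 D=27] open={R1,R2,R4,R5,R6,R7,R8}
Step 10: reserve R9 C 8 -> on_hand[A=29 B=23 C=24 D=32] avail[A=23 B=18 C=10 D=27] open={R1,R2,R4,R5,R6,R7,R8,R9}
Step 11: reserve R10 B 2 -> on_hand[A=29 B=23 C=24 D=32] avail[A=23 B=16 C=10 D=27] open={R1,R10,R2,R4,R5,R6,R7,R8,R9}
Step 12: commit R9 -> on_hand[A=29 B=23 C=16 D=32] avail[A=23 B=16 C=10 D=27] open={R1,R10,R2,R4,R5,R6,R7,R8}
Step 13: commit R2 -> on_hand[A=28 B=23 C=16 D=32] avail[A=23 B=16 C=10 D=27] open={R1,R10,R4,R5,R6,R7,R8}
Step 14: commit R6 -> on_hand[A=28 B=23 C=16 D=27] avail[A=23 B=16 C=10 D=27] open={R1,R10,R4,R5,R7,R8}
Step 15: reserve R11 A 5 -> on_hand[A=28 B=23 C=16 D=27] avail[A=18 B=16 C=10 D=27] open={R1,R10,R11,R4,R5,R7,R8}
Step 16: reserve R12 D 3 -> on_hand[A=28 B=23 C=16 D=27] avail[A=18 B=16 C=10 D=24] open={R1,R10,R11,R12,R4,R5,R7,R8}
Step 17: commit R5 -> on_hand[A=26 B=23 C=16 D=27] avail[A=18 B=16 C=10 D=24] open={R1,R10,R11,R12,R4,R7,R8}
Step 18: reserve R13 B 6 -> on_hand[A=26 B=23 C=16 D=27] avail[A=18 B=10 C=10 D=24] open={R1,R10,R11,R12,R13,R4,R7,R8}
Step 19: reserve R14 A 7 -> on_hand[A=26 B=23 C=16 D=27] avail[A=11 B=10 C=10 D=24] open={R1,R10,R11,R12,R13,R14,R4,R7,R8}
Step 20: reserve R15 B 6 -> on_hand[A=26 B=23 C=16 D=27] avail[A=11 B=4 C=10 D=24] open={R1,R10,R11,R12,R13,R14,R15,R4,R7,R8}
Step 21: reserve R16 B 3 -> on_hand[A=26 B=23 C=16 D=27] avail[A=11 B=1 C=10 D=24] open={R1,R10,R11,R12,R13,R14,R15,R16,R4,R7,R8}
Step 22: reserve R17 C 4 -> on_hand[A=26 B=23 C=16 D=27] avail[A=11 B=1 C=6 D=24] open={R1,R10,R11,R12,R13,R14,R15,R16,R17,R4,R7,R8}
Step 23: reserve R18 D 3 -> on_hand[A=26 B=23 C=16 D=27] avail[A=11 B=1 C=6 D=21] open={R1,R10,R11,R12,R13,R14,R15,R16,R17,R18,R4,R7,R8}
Step 24: commit R1 -> on_hand[A=24 B=23 C=16 D=27] avail[A=11 B=1 C=6 D=21] open={R10,R11,R12,R13,R14,R15,R16,R17,R18,R4,R7,R8}

Answer: A: 11
B: 1
C: 6
D: 21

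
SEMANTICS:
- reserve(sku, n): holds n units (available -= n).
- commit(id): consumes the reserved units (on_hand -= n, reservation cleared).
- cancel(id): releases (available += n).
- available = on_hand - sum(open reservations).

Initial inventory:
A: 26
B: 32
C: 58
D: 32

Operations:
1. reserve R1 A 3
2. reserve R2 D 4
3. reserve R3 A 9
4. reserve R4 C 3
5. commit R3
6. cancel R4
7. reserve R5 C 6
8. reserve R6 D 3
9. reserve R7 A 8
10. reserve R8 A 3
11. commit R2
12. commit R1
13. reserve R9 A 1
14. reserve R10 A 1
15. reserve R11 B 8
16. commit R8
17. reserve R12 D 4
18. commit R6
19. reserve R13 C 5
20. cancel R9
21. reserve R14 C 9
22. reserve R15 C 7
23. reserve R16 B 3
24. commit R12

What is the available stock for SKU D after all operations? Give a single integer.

Answer: 21

Derivation:
Step 1: reserve R1 A 3 -> on_hand[A=26 B=32 C=58 D=32] avail[A=23 B=32 C=58 D=32] open={R1}
Step 2: reserve R2 D 4 -> on_hand[A=26 B=32 C=58 D=32] avail[A=23 B=32 C=58 D=28] open={R1,R2}
Step 3: reserve R3 A 9 -> on_hand[A=26 B=32 C=58 D=32] avail[A=14 B=32 C=58 D=28] open={R1,R2,R3}
Step 4: reserve R4 C 3 -> on_hand[A=26 B=32 C=58 D=32] avail[A=14 B=32 C=55 D=28] open={R1,R2,R3,R4}
Step 5: commit R3 -> on_hand[A=17 B=32 C=58 D=32] avail[A=14 B=32 C=55 D=28] open={R1,R2,R4}
Step 6: cancel R4 -> on_hand[A=17 B=32 C=58 D=32] avail[A=14 B=32 C=58 D=28] open={R1,R2}
Step 7: reserve R5 C 6 -> on_hand[A=17 B=32 C=58 D=32] avail[A=14 B=32 C=52 D=28] open={R1,R2,R5}
Step 8: reserve R6 D 3 -> on_hand[A=17 B=32 C=58 D=32] avail[A=14 B=32 C=52 D=25] open={R1,R2,R5,R6}
Step 9: reserve R7 A 8 -> on_hand[A=17 B=32 C=58 D=32] avail[A=6 B=32 C=52 D=25] open={R1,R2,R5,R6,R7}
Step 10: reserve R8 A 3 -> on_hand[A=17 B=32 C=58 D=32] avail[A=3 B=32 C=52 D=25] open={R1,R2,R5,R6,R7,R8}
Step 11: commit R2 -> on_hand[A=17 B=32 C=58 D=28] avail[A=3 B=32 C=52 D=25] open={R1,R5,R6,R7,R8}
Step 12: commit R1 -> on_hand[A=14 B=32 C=58 D=28] avail[A=3 B=32 C=52 D=25] open={R5,R6,R7,R8}
Step 13: reserve R9 A 1 -> on_hand[A=14 B=32 C=58 D=28] avail[A=2 B=32 C=52 D=25] open={R5,R6,R7,R8,R9}
Step 14: reserve R10 A 1 -> on_hand[A=14 B=32 C=58 D=28] avail[A=1 B=32 C=52 D=25] open={R10,R5,R6,R7,R8,R9}
Step 15: reserve R11 B 8 -> on_hand[A=14 B=32 C=58 D=28] avail[A=1 B=24 C=52 D=25] open={R10,R11,R5,R6,R7,R8,R9}
Step 16: commit R8 -> on_hand[A=11 B=32 C=58 D=28] avail[A=1 B=24 C=52 D=25] open={R10,R11,R5,R6,R7,R9}
Step 17: reserve R12 D 4 -> on_hand[A=11 B=32 C=58 D=28] avail[A=1 B=24 C=52 D=21] open={R10,R11,R12,R5,R6,R7,R9}
Step 18: commit R6 -> on_hand[A=11 B=32 C=58 D=25] avail[A=1 B=24 C=52 D=21] open={R10,R11,R12,R5,R7,R9}
Step 19: reserve R13 C 5 -> on_hand[A=11 B=32 C=58 D=25] avail[A=1 B=24 C=47 D=21] open={R10,R11,R12,R13,R5,R7,R9}
Step 20: cancel R9 -> on_hand[A=11 B=32 C=58 D=25] avail[A=2 B=24 C=47 D=21] open={R10,R11,R12,R13,R5,R7}
Step 21: reserve R14 C 9 -> on_hand[A=11 B=32 C=58 D=25] avail[A=2 B=24 C=38 D=21] open={R10,R11,R12,R13,R14,R5,R7}
Step 22: reserve R15 C 7 -> on_hand[A=11 B=32 C=58 D=25] avail[A=2 B=24 C=31 D=21] open={R10,R11,R12,R13,R14,R15,R5,R7}
Step 23: reserve R16 B 3 -> on_hand[A=11 B=32 C=58 D=25] avail[A=2 B=21 C=31 D=21] open={R10,R11,R12,R13,R14,R15,R16,R5,R7}
Step 24: commit R12 -> on_hand[A=11 B=32 C=58 D=21] avail[A=2 B=21 C=31 D=21] open={R10,R11,R13,R14,R15,R16,R5,R7}
Final available[D] = 21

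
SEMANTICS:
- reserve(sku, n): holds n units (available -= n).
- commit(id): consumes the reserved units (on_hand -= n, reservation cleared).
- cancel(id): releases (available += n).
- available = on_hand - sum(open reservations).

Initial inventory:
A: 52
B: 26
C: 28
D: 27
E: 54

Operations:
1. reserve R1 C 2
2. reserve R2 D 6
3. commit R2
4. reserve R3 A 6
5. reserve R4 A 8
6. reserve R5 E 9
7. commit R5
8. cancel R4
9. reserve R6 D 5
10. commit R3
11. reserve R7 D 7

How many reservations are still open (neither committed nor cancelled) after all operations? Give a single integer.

Answer: 3

Derivation:
Step 1: reserve R1 C 2 -> on_hand[A=52 B=26 C=28 D=27 E=54] avail[A=52 B=26 C=26 D=27 E=54] open={R1}
Step 2: reserve R2 D 6 -> on_hand[A=52 B=26 C=28 D=27 E=54] avail[A=52 B=26 C=26 D=21 E=54] open={R1,R2}
Step 3: commit R2 -> on_hand[A=52 B=26 C=28 D=21 E=54] avail[A=52 B=26 C=26 D=21 E=54] open={R1}
Step 4: reserve R3 A 6 -> on_hand[A=52 B=26 C=28 D=21 E=54] avail[A=46 B=26 C=26 D=21 E=54] open={R1,R3}
Step 5: reserve R4 A 8 -> on_hand[A=52 B=26 C=28 D=21 E=54] avail[A=38 B=26 C=26 D=21 E=54] open={R1,R3,R4}
Step 6: reserve R5 E 9 -> on_hand[A=52 B=26 C=28 D=21 E=54] avail[A=38 B=26 C=26 D=21 E=45] open={R1,R3,R4,R5}
Step 7: commit R5 -> on_hand[A=52 B=26 C=28 D=21 E=45] avail[A=38 B=26 C=26 D=21 E=45] open={R1,R3,R4}
Step 8: cancel R4 -> on_hand[A=52 B=26 C=28 D=21 E=45] avail[A=46 B=26 C=26 D=21 E=45] open={R1,R3}
Step 9: reserve R6 D 5 -> on_hand[A=52 B=26 C=28 D=21 E=45] avail[A=46 B=26 C=26 D=16 E=45] open={R1,R3,R6}
Step 10: commit R3 -> on_hand[A=46 B=26 C=28 D=21 E=45] avail[A=46 B=26 C=26 D=16 E=45] open={R1,R6}
Step 11: reserve R7 D 7 -> on_hand[A=46 B=26 C=28 D=21 E=45] avail[A=46 B=26 C=26 D=9 E=45] open={R1,R6,R7}
Open reservations: ['R1', 'R6', 'R7'] -> 3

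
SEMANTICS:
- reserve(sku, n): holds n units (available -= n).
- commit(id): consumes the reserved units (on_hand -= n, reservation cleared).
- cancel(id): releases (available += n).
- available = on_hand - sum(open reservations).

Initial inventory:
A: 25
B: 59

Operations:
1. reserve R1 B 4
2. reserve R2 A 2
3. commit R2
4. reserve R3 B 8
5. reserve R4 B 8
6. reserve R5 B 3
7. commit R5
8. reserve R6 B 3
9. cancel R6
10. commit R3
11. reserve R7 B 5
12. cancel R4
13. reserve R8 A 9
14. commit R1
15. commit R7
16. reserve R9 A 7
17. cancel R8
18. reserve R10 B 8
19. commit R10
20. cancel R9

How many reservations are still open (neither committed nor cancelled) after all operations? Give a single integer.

Answer: 0

Derivation:
Step 1: reserve R1 B 4 -> on_hand[A=25 B=59] avail[A=25 B=55] open={R1}
Step 2: reserve R2 A 2 -> on_hand[A=25 B=59] avail[A=23 B=55] open={R1,R2}
Step 3: commit R2 -> on_hand[A=23 B=59] avail[A=23 B=55] open={R1}
Step 4: reserve R3 B 8 -> on_hand[A=23 B=59] avail[A=23 B=47] open={R1,R3}
Step 5: reserve R4 B 8 -> on_hand[A=23 B=59] avail[A=23 B=39] open={R1,R3,R4}
Step 6: reserve R5 B 3 -> on_hand[A=23 B=59] avail[A=23 B=36] open={R1,R3,R4,R5}
Step 7: commit R5 -> on_hand[A=23 B=56] avail[A=23 B=36] open={R1,R3,R4}
Step 8: reserve R6 B 3 -> on_hand[A=23 B=56] avail[A=23 B=33] open={R1,R3,R4,R6}
Step 9: cancel R6 -> on_hand[A=23 B=56] avail[A=23 B=36] open={R1,R3,R4}
Step 10: commit R3 -> on_hand[A=23 B=48] avail[A=23 B=36] open={R1,R4}
Step 11: reserve R7 B 5 -> on_hand[A=23 B=48] avail[A=23 B=31] open={R1,R4,R7}
Step 12: cancel R4 -> on_hand[A=23 B=48] avail[A=23 B=39] open={R1,R7}
Step 13: reserve R8 A 9 -> on_hand[A=23 B=48] avail[A=14 B=39] open={R1,R7,R8}
Step 14: commit R1 -> on_hand[A=23 B=44] avail[A=14 B=39] open={R7,R8}
Step 15: commit R7 -> on_hand[A=23 B=39] avail[A=14 B=39] open={R8}
Step 16: reserve R9 A 7 -> on_hand[A=23 B=39] avail[A=7 B=39] open={R8,R9}
Step 17: cancel R8 -> on_hand[A=23 B=39] avail[A=16 B=39] open={R9}
Step 18: reserve R10 B 8 -> on_hand[A=23 B=39] avail[A=16 B=31] open={R10,R9}
Step 19: commit R10 -> on_hand[A=23 B=31] avail[A=16 B=31] open={R9}
Step 20: cancel R9 -> on_hand[A=23 B=31] avail[A=23 B=31] open={}
Open reservations: [] -> 0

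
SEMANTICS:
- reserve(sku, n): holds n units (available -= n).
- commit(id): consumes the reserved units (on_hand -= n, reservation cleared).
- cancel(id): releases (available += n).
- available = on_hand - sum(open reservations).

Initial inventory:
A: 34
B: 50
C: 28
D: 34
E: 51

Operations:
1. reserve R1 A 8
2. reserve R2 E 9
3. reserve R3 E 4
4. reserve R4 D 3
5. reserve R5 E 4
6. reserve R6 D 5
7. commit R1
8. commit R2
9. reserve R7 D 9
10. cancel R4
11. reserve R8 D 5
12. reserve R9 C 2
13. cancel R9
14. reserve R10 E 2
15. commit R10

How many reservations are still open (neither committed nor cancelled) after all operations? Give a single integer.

Step 1: reserve R1 A 8 -> on_hand[A=34 B=50 C=28 D=34 E=51] avail[A=26 B=50 C=28 D=34 E=51] open={R1}
Step 2: reserve R2 E 9 -> on_hand[A=34 B=50 C=28 D=34 E=51] avail[A=26 B=50 C=28 D=34 E=42] open={R1,R2}
Step 3: reserve R3 E 4 -> on_hand[A=34 B=50 C=28 D=34 E=51] avail[A=26 B=50 C=28 D=34 E=38] open={R1,R2,R3}
Step 4: reserve R4 D 3 -> on_hand[A=34 B=50 C=28 D=34 E=51] avail[A=26 B=50 C=28 D=31 E=38] open={R1,R2,R3,R4}
Step 5: reserve R5 E 4 -> on_hand[A=34 B=50 C=28 D=34 E=51] avail[A=26 B=50 C=28 D=31 E=34] open={R1,R2,R3,R4,R5}
Step 6: reserve R6 D 5 -> on_hand[A=34 B=50 C=28 D=34 E=51] avail[A=26 B=50 C=28 D=26 E=34] open={R1,R2,R3,R4,R5,R6}
Step 7: commit R1 -> on_hand[A=26 B=50 C=28 D=34 E=51] avail[A=26 B=50 C=28 D=26 E=34] open={R2,R3,R4,R5,R6}
Step 8: commit R2 -> on_hand[A=26 B=50 C=28 D=34 E=42] avail[A=26 B=50 C=28 D=26 E=34] open={R3,R4,R5,R6}
Step 9: reserve R7 D 9 -> on_hand[A=26 B=50 C=28 D=34 E=42] avail[A=26 B=50 C=28 D=17 E=34] open={R3,R4,R5,R6,R7}
Step 10: cancel R4 -> on_hand[A=26 B=50 C=28 D=34 E=42] avail[A=26 B=50 C=28 D=20 E=34] open={R3,R5,R6,R7}
Step 11: reserve R8 D 5 -> on_hand[A=26 B=50 C=28 D=34 E=42] avail[A=26 B=50 C=28 D=15 E=34] open={R3,R5,R6,R7,R8}
Step 12: reserve R9 C 2 -> on_hand[A=26 B=50 C=28 D=34 E=42] avail[A=26 B=50 C=26 D=15 E=34] open={R3,R5,R6,R7,R8,R9}
Step 13: cancel R9 -> on_hand[A=26 B=50 C=28 D=34 E=42] avail[A=26 B=50 C=28 D=15 E=34] open={R3,R5,R6,R7,R8}
Step 14: reserve R10 E 2 -> on_hand[A=26 B=50 C=28 D=34 E=42] avail[A=26 B=50 C=28 D=15 E=32] open={R10,R3,R5,R6,R7,R8}
Step 15: commit R10 -> on_hand[A=26 B=50 C=28 D=34 E=40] avail[A=26 B=50 C=28 D=15 E=32] open={R3,R5,R6,R7,R8}
Open reservations: ['R3', 'R5', 'R6', 'R7', 'R8'] -> 5

Answer: 5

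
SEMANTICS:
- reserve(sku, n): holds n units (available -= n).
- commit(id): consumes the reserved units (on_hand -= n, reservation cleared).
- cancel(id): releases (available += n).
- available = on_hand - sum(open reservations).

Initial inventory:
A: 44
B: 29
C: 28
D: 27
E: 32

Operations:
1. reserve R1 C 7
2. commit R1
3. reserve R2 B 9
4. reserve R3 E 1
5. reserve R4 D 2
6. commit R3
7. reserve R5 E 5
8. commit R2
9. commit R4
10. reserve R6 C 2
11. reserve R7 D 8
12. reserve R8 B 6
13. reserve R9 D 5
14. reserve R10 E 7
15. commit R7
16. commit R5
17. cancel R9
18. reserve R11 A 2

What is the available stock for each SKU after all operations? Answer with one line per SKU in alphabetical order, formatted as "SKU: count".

Step 1: reserve R1 C 7 -> on_hand[A=44 B=29 C=28 D=27 E=32] avail[A=44 B=29 C=21 D=27 E=32] open={R1}
Step 2: commit R1 -> on_hand[A=44 B=29 C=21 D=27 E=32] avail[A=44 B=29 C=21 D=27 E=32] open={}
Step 3: reserve R2 B 9 -> on_hand[A=44 B=29 C=21 D=27 E=32] avail[A=44 B=20 C=21 D=27 E=32] open={R2}
Step 4: reserve R3 E 1 -> on_hand[A=44 B=29 C=21 D=27 E=32] avail[A=44 B=20 C=21 D=27 E=31] open={R2,R3}
Step 5: reserve R4 D 2 -> on_hand[A=44 B=29 C=21 D=27 E=32] avail[A=44 B=20 C=21 D=25 E=31] open={R2,R3,R4}
Step 6: commit R3 -> on_hand[A=44 B=29 C=21 D=27 E=31] avail[A=44 B=20 C=21 D=25 E=31] open={R2,R4}
Step 7: reserve R5 E 5 -> on_hand[A=44 B=29 C=21 D=27 E=31] avail[A=44 B=20 C=21 D=25 E=26] open={R2,R4,R5}
Step 8: commit R2 -> on_hand[A=44 B=20 C=21 D=27 E=31] avail[A=44 B=20 C=21 D=25 E=26] open={R4,R5}
Step 9: commit R4 -> on_hand[A=44 B=20 C=21 D=25 E=31] avail[A=44 B=20 C=21 D=25 E=26] open={R5}
Step 10: reserve R6 C 2 -> on_hand[A=44 B=20 C=21 D=25 E=31] avail[A=44 B=20 C=19 D=25 E=26] open={R5,R6}
Step 11: reserve R7 D 8 -> on_hand[A=44 B=20 C=21 D=25 E=31] avail[A=44 B=20 C=19 D=17 E=26] open={R5,R6,R7}
Step 12: reserve R8 B 6 -> on_hand[A=44 B=20 C=21 D=25 E=31] avail[A=44 B=14 C=19 D=17 E=26] open={R5,R6,R7,R8}
Step 13: reserve R9 D 5 -> on_hand[A=44 B=20 C=21 D=25 E=31] avail[A=44 B=14 C=19 D=12 E=26] open={R5,R6,R7,R8,R9}
Step 14: reserve R10 E 7 -> on_hand[A=44 B=20 C=21 D=25 E=31] avail[A=44 B=14 C=19 D=12 E=19] open={R10,R5,R6,R7,R8,R9}
Step 15: commit R7 -> on_hand[A=44 B=20 C=21 D=17 E=31] avail[A=44 B=14 C=19 D=12 E=19] open={R10,R5,R6,R8,R9}
Step 16: commit R5 -> on_hand[A=44 B=20 C=21 D=17 E=26] avail[A=44 B=14 C=19 D=12 E=19] open={R10,R6,R8,R9}
Step 17: cancel R9 -> on_hand[A=44 B=20 C=21 D=17 E=26] avail[A=44 B=14 C=19 D=17 E=19] open={R10,R6,R8}
Step 18: reserve R11 A 2 -> on_hand[A=44 B=20 C=21 D=17 E=26] avail[A=42 B=14 C=19 D=17 E=19] open={R10,R11,R6,R8}

Answer: A: 42
B: 14
C: 19
D: 17
E: 19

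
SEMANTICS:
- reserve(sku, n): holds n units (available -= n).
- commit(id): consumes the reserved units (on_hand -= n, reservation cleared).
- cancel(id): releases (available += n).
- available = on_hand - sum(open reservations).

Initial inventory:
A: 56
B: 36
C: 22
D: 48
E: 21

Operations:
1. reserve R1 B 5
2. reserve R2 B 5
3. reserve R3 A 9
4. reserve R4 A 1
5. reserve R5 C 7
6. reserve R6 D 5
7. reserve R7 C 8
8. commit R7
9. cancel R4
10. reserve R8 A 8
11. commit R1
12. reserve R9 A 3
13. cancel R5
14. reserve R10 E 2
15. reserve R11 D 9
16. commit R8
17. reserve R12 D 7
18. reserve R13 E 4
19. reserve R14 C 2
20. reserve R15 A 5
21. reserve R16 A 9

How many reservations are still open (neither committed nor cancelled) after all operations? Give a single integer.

Answer: 11

Derivation:
Step 1: reserve R1 B 5 -> on_hand[A=56 B=36 C=22 D=48 E=21] avail[A=56 B=31 C=22 D=48 E=21] open={R1}
Step 2: reserve R2 B 5 -> on_hand[A=56 B=36 C=22 D=48 E=21] avail[A=56 B=26 C=22 D=48 E=21] open={R1,R2}
Step 3: reserve R3 A 9 -> on_hand[A=56 B=36 C=22 D=48 E=21] avail[A=47 B=26 C=22 D=48 E=21] open={R1,R2,R3}
Step 4: reserve R4 A 1 -> on_hand[A=56 B=36 C=22 D=48 E=21] avail[A=46 B=26 C=22 D=48 E=21] open={R1,R2,R3,R4}
Step 5: reserve R5 C 7 -> on_hand[A=56 B=36 C=22 D=48 E=21] avail[A=46 B=26 C=15 D=48 E=21] open={R1,R2,R3,R4,R5}
Step 6: reserve R6 D 5 -> on_hand[A=56 B=36 C=22 D=48 E=21] avail[A=46 B=26 C=15 D=43 E=21] open={R1,R2,R3,R4,R5,R6}
Step 7: reserve R7 C 8 -> on_hand[A=56 B=36 C=22 D=48 E=21] avail[A=46 B=26 C=7 D=43 E=21] open={R1,R2,R3,R4,R5,R6,R7}
Step 8: commit R7 -> on_hand[A=56 B=36 C=14 D=48 E=21] avail[A=46 B=26 C=7 D=43 E=21] open={R1,R2,R3,R4,R5,R6}
Step 9: cancel R4 -> on_hand[A=56 B=36 C=14 D=48 E=21] avail[A=47 B=26 C=7 D=43 E=21] open={R1,R2,R3,R5,R6}
Step 10: reserve R8 A 8 -> on_hand[A=56 B=36 C=14 D=48 E=21] avail[A=39 B=26 C=7 D=43 E=21] open={R1,R2,R3,R5,R6,R8}
Step 11: commit R1 -> on_hand[A=56 B=31 C=14 D=48 E=21] avail[A=39 B=26 C=7 D=43 E=21] open={R2,R3,R5,R6,R8}
Step 12: reserve R9 A 3 -> on_hand[A=56 B=31 C=14 D=48 E=21] avail[A=36 B=26 C=7 D=43 E=21] open={R2,R3,R5,R6,R8,R9}
Step 13: cancel R5 -> on_hand[A=56 B=31 C=14 D=48 E=21] avail[A=36 B=26 C=14 D=43 E=21] open={R2,R3,R6,R8,R9}
Step 14: reserve R10 E 2 -> on_hand[A=56 B=31 C=14 D=48 E=21] avail[A=36 B=26 C=14 D=43 E=19] open={R10,R2,R3,R6,R8,R9}
Step 15: reserve R11 D 9 -> on_hand[A=56 B=31 C=14 D=48 E=21] avail[A=36 B=26 C=14 D=34 E=19] open={R10,R11,R2,R3,R6,R8,R9}
Step 16: commit R8 -> on_hand[A=48 B=31 C=14 D=48 E=21] avail[A=36 B=26 C=14 D=34 E=19] open={R10,R11,R2,R3,R6,R9}
Step 17: reserve R12 D 7 -> on_hand[A=48 B=31 C=14 D=48 E=21] avail[A=36 B=26 C=14 D=27 E=19] open={R10,R11,R12,R2,R3,R6,R9}
Step 18: reserve R13 E 4 -> on_hand[A=48 B=31 C=14 D=48 E=21] avail[A=36 B=26 C=14 D=27 E=15] open={R10,R11,R12,R13,R2,R3,R6,R9}
Step 19: reserve R14 C 2 -> on_hand[A=48 B=31 C=14 D=48 E=21] avail[A=36 B=26 C=12 D=27 E=15] open={R10,R11,R12,R13,R14,R2,R3,R6,R9}
Step 20: reserve R15 A 5 -> on_hand[A=48 B=31 C=14 D=48 E=21] avail[A=31 B=26 C=12 D=27 E=15] open={R10,R11,R12,R13,R14,R15,R2,R3,R6,R9}
Step 21: reserve R16 A 9 -> on_hand[A=48 B=31 C=14 D=48 E=21] avail[A=22 B=26 C=12 D=27 E=15] open={R10,R11,R12,R13,R14,R15,R16,R2,R3,R6,R9}
Open reservations: ['R10', 'R11', 'R12', 'R13', 'R14', 'R15', 'R16', 'R2', 'R3', 'R6', 'R9'] -> 11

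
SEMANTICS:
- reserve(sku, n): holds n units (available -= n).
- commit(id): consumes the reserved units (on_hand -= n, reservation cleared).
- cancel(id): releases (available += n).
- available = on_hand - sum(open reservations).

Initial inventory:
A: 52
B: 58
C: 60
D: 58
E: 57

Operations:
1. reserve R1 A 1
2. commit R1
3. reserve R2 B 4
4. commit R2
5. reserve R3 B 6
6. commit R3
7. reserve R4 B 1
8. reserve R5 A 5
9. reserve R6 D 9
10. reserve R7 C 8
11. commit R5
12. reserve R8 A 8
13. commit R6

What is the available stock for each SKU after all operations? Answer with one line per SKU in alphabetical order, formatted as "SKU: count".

Step 1: reserve R1 A 1 -> on_hand[A=52 B=58 C=60 D=58 E=57] avail[A=51 B=58 C=60 D=58 E=57] open={R1}
Step 2: commit R1 -> on_hand[A=51 B=58 C=60 D=58 E=57] avail[A=51 B=58 C=60 D=58 E=57] open={}
Step 3: reserve R2 B 4 -> on_hand[A=51 B=58 C=60 D=58 E=57] avail[A=51 B=54 C=60 D=58 E=57] open={R2}
Step 4: commit R2 -> on_hand[A=51 B=54 C=60 D=58 E=57] avail[A=51 B=54 C=60 D=58 E=57] open={}
Step 5: reserve R3 B 6 -> on_hand[A=51 B=54 C=60 D=58 E=57] avail[A=51 B=48 C=60 D=58 E=57] open={R3}
Step 6: commit R3 -> on_hand[A=51 B=48 C=60 D=58 E=57] avail[A=51 B=48 C=60 D=58 E=57] open={}
Step 7: reserve R4 B 1 -> on_hand[A=51 B=48 C=60 D=58 E=57] avail[A=51 B=47 C=60 D=58 E=57] open={R4}
Step 8: reserve R5 A 5 -> on_hand[A=51 B=48 C=60 D=58 E=57] avail[A=46 B=47 C=60 D=58 E=57] open={R4,R5}
Step 9: reserve R6 D 9 -> on_hand[A=51 B=48 C=60 D=58 E=57] avail[A=46 B=47 C=60 D=49 E=57] open={R4,R5,R6}
Step 10: reserve R7 C 8 -> on_hand[A=51 B=48 C=60 D=58 E=57] avail[A=46 B=47 C=52 D=49 E=57] open={R4,R5,R6,R7}
Step 11: commit R5 -> on_hand[A=46 B=48 C=60 D=58 E=57] avail[A=46 B=47 C=52 D=49 E=57] open={R4,R6,R7}
Step 12: reserve R8 A 8 -> on_hand[A=46 B=48 C=60 D=58 E=57] avail[A=38 B=47 C=52 D=49 E=57] open={R4,R6,R7,R8}
Step 13: commit R6 -> on_hand[A=46 B=48 C=60 D=49 E=57] avail[A=38 B=47 C=52 D=49 E=57] open={R4,R7,R8}

Answer: A: 38
B: 47
C: 52
D: 49
E: 57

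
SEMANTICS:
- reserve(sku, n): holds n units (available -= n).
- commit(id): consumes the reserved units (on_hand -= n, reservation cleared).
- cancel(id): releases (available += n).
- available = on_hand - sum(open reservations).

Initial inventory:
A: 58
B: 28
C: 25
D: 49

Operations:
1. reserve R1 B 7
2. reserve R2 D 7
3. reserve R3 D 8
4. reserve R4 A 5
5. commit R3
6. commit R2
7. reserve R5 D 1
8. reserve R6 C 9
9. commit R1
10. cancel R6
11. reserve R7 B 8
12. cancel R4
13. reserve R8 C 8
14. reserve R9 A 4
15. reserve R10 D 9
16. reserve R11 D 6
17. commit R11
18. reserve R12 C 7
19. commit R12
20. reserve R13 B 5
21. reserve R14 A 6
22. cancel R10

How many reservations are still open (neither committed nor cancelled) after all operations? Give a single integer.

Answer: 6

Derivation:
Step 1: reserve R1 B 7 -> on_hand[A=58 B=28 C=25 D=49] avail[A=58 B=21 C=25 D=49] open={R1}
Step 2: reserve R2 D 7 -> on_hand[A=58 B=28 C=25 D=49] avail[A=58 B=21 C=25 D=42] open={R1,R2}
Step 3: reserve R3 D 8 -> on_hand[A=58 B=28 C=25 D=49] avail[A=58 B=21 C=25 D=34] open={R1,R2,R3}
Step 4: reserve R4 A 5 -> on_hand[A=58 B=28 C=25 D=49] avail[A=53 B=21 C=25 D=34] open={R1,R2,R3,R4}
Step 5: commit R3 -> on_hand[A=58 B=28 C=25 D=41] avail[A=53 B=21 C=25 D=34] open={R1,R2,R4}
Step 6: commit R2 -> on_hand[A=58 B=28 C=25 D=34] avail[A=53 B=21 C=25 D=34] open={R1,R4}
Step 7: reserve R5 D 1 -> on_hand[A=58 B=28 C=25 D=34] avail[A=53 B=21 C=25 D=33] open={R1,R4,R5}
Step 8: reserve R6 C 9 -> on_hand[A=58 B=28 C=25 D=34] avail[A=53 B=21 C=16 D=33] open={R1,R4,R5,R6}
Step 9: commit R1 -> on_hand[A=58 B=21 C=25 D=34] avail[A=53 B=21 C=16 D=33] open={R4,R5,R6}
Step 10: cancel R6 -> on_hand[A=58 B=21 C=25 D=34] avail[A=53 B=21 C=25 D=33] open={R4,R5}
Step 11: reserve R7 B 8 -> on_hand[A=58 B=21 C=25 D=34] avail[A=53 B=13 C=25 D=33] open={R4,R5,R7}
Step 12: cancel R4 -> on_hand[A=58 B=21 C=25 D=34] avail[A=58 B=13 C=25 D=33] open={R5,R7}
Step 13: reserve R8 C 8 -> on_hand[A=58 B=21 C=25 D=34] avail[A=58 B=13 C=17 D=33] open={R5,R7,R8}
Step 14: reserve R9 A 4 -> on_hand[A=58 B=21 C=25 D=34] avail[A=54 B=13 C=17 D=33] open={R5,R7,R8,R9}
Step 15: reserve R10 D 9 -> on_hand[A=58 B=21 C=25 D=34] avail[A=54 B=13 C=17 D=24] open={R10,R5,R7,R8,R9}
Step 16: reserve R11 D 6 -> on_hand[A=58 B=21 C=25 D=34] avail[A=54 B=13 C=17 D=18] open={R10,R11,R5,R7,R8,R9}
Step 17: commit R11 -> on_hand[A=58 B=21 C=25 D=28] avail[A=54 B=13 C=17 D=18] open={R10,R5,R7,R8,R9}
Step 18: reserve R12 C 7 -> on_hand[A=58 B=21 C=25 D=28] avail[A=54 B=13 C=10 D=18] open={R10,R12,R5,R7,R8,R9}
Step 19: commit R12 -> on_hand[A=58 B=21 C=18 D=28] avail[A=54 B=13 C=10 D=18] open={R10,R5,R7,R8,R9}
Step 20: reserve R13 B 5 -> on_hand[A=58 B=21 C=18 D=28] avail[A=54 B=8 C=10 D=18] open={R10,R13,R5,R7,R8,R9}
Step 21: reserve R14 A 6 -> on_hand[A=58 B=21 C=18 D=28] avail[A=48 B=8 C=10 D=18] open={R10,R13,R14,R5,R7,R8,R9}
Step 22: cancel R10 -> on_hand[A=58 B=21 C=18 D=28] avail[A=48 B=8 C=10 D=27] open={R13,R14,R5,R7,R8,R9}
Open reservations: ['R13', 'R14', 'R5', 'R7', 'R8', 'R9'] -> 6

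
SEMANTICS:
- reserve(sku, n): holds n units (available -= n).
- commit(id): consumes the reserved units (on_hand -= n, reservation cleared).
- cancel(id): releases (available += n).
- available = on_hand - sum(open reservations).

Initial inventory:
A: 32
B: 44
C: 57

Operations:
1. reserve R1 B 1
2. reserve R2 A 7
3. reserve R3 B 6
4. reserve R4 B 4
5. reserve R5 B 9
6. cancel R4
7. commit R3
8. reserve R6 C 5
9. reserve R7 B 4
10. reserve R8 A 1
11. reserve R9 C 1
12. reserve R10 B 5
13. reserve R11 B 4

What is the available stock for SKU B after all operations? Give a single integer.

Step 1: reserve R1 B 1 -> on_hand[A=32 B=44 C=57] avail[A=32 B=43 C=57] open={R1}
Step 2: reserve R2 A 7 -> on_hand[A=32 B=44 C=57] avail[A=25 B=43 C=57] open={R1,R2}
Step 3: reserve R3 B 6 -> on_hand[A=32 B=44 C=57] avail[A=25 B=37 C=57] open={R1,R2,R3}
Step 4: reserve R4 B 4 -> on_hand[A=32 B=44 C=57] avail[A=25 B=33 C=57] open={R1,R2,R3,R4}
Step 5: reserve R5 B 9 -> on_hand[A=32 B=44 C=57] avail[A=25 B=24 C=57] open={R1,R2,R3,R4,R5}
Step 6: cancel R4 -> on_hand[A=32 B=44 C=57] avail[A=25 B=28 C=57] open={R1,R2,R3,R5}
Step 7: commit R3 -> on_hand[A=32 B=38 C=57] avail[A=25 B=28 C=57] open={R1,R2,R5}
Step 8: reserve R6 C 5 -> on_hand[A=32 B=38 C=57] avail[A=25 B=28 C=52] open={R1,R2,R5,R6}
Step 9: reserve R7 B 4 -> on_hand[A=32 B=38 C=57] avail[A=25 B=24 C=52] open={R1,R2,R5,R6,R7}
Step 10: reserve R8 A 1 -> on_hand[A=32 B=38 C=57] avail[A=24 B=24 C=52] open={R1,R2,R5,R6,R7,R8}
Step 11: reserve R9 C 1 -> on_hand[A=32 B=38 C=57] avail[A=24 B=24 C=51] open={R1,R2,R5,R6,R7,R8,R9}
Step 12: reserve R10 B 5 -> on_hand[A=32 B=38 C=57] avail[A=24 B=19 C=51] open={R1,R10,R2,R5,R6,R7,R8,R9}
Step 13: reserve R11 B 4 -> on_hand[A=32 B=38 C=57] avail[A=24 B=15 C=51] open={R1,R10,R11,R2,R5,R6,R7,R8,R9}
Final available[B] = 15

Answer: 15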